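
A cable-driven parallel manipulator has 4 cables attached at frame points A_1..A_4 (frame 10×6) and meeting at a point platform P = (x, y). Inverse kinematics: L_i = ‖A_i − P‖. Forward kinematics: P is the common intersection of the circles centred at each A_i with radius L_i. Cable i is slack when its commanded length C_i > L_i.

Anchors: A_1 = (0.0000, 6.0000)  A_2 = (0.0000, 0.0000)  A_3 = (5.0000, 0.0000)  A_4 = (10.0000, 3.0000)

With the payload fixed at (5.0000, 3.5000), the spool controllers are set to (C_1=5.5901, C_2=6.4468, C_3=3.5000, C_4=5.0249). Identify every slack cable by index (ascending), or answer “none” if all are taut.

cable 1: L_1 = ‖A_1−P‖ = 5.5902;  C_1 = 5.5901 → taut
cable 2: L_2 = ‖A_2−P‖ = 6.1033;  C_2 = 6.4468 → slack
cable 3: L_3 = ‖A_3−P‖ = 3.5000;  C_3 = 3.5000 → taut
cable 4: L_4 = ‖A_4−P‖ = 5.0249;  C_4 = 5.0249 → taut

2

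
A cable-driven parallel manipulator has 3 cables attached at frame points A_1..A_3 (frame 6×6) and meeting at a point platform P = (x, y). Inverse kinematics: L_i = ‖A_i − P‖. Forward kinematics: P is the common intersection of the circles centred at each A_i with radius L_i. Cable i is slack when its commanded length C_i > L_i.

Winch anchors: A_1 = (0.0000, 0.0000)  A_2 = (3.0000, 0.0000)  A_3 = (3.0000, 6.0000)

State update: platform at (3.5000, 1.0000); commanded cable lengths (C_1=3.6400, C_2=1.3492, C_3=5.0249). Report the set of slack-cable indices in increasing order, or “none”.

cable 1: L_1 = ‖A_1−P‖ = 3.6401;  C_1 = 3.6400 → taut
cable 2: L_2 = ‖A_2−P‖ = 1.1180;  C_2 = 1.3492 → slack
cable 3: L_3 = ‖A_3−P‖ = 5.0249;  C_3 = 5.0249 → taut

2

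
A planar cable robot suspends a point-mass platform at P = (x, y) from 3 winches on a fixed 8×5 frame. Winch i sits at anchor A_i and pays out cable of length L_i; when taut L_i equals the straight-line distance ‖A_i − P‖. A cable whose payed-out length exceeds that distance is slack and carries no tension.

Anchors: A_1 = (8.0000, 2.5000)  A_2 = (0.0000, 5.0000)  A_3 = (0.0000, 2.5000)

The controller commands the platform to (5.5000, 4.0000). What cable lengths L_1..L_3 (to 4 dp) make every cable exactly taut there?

(2.9155, 5.5902, 5.7009)

L_1: Δ = A_1−P = (2.5000, -1.5000) → ‖Δ‖ = √8.5000 = 2.9155
L_2: Δ = A_2−P = (-5.5000, 1.0000) → ‖Δ‖ = √31.2500 = 5.5902
L_3: Δ = A_3−P = (-5.5000, -1.5000) → ‖Δ‖ = √32.5000 = 5.7009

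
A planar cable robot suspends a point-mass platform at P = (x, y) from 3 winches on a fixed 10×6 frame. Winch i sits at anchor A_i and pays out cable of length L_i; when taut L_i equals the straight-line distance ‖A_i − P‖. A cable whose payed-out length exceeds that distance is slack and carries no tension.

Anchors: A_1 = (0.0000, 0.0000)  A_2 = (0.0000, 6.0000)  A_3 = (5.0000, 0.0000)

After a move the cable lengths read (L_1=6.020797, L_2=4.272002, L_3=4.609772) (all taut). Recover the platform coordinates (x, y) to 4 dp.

(4.0000, 4.5000)

each cable: (A_i−P)·(A_i−P) = L_i²; let q_i = ‖A_i‖²−L_i²
q_1 = 0.0000+0.0000−36.2500 = -36.2500
row 1: 0.0000x − 12.0000y = -54.0000  (q_2=17.7500)
row 2: -10.0000x + 0.0000y = -40.0000  (q_3=3.7500)
Cramer on rows 1–2 → x = 4.0000, y = 4.5000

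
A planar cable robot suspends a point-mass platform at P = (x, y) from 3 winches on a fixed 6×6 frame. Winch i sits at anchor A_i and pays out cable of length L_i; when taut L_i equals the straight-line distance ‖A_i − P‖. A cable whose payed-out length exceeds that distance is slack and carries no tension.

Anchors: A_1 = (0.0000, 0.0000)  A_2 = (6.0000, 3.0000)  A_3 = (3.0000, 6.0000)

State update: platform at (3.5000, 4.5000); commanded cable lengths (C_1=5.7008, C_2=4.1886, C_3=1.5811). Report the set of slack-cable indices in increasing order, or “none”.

cable 1: √((-3.5000)²+(-4.5000)²)=5.7009, C_1=5.7008: taut
cable 2: √((2.5000)²+(-1.5000)²)=2.9155, C_2=4.1886: slack
cable 3: √((-0.5000)²+(1.5000)²)=1.5811, C_3=1.5811: taut

2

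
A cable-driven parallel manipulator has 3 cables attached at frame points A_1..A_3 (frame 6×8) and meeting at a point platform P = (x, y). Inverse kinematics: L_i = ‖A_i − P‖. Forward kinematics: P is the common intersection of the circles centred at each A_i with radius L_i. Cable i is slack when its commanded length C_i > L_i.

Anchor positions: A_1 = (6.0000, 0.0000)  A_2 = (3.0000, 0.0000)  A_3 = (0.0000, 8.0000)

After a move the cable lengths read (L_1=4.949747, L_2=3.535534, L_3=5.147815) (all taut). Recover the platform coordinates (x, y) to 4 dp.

circle eqns → linear via eq_j − eq_1; set k_j = A_j·A_j − L_j²
k_1 = 36.0000+0.0000−24.5000 = 11.5000
6.0000·x + 0.0000·y = k_1−k_2 = 15.0000
12.0000·x − 16.0000·y = k_1−k_3 = -26.0000
solve first two rows → x=2.5000, y=3.5000

(2.5000, 3.5000)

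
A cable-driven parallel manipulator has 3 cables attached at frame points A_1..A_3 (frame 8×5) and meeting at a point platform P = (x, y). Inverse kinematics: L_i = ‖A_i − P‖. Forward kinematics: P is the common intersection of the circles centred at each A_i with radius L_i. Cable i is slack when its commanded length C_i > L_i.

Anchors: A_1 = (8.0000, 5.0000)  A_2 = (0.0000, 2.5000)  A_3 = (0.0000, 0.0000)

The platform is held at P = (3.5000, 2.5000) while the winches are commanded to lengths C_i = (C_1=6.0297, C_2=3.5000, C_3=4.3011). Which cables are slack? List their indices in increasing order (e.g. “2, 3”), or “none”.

cable 1: √((4.5000)²+(2.5000)²)=5.1478, C_1=6.0297: slack
cable 2: √((-3.5000)²+(0.0000)²)=3.5000, C_2=3.5000: taut
cable 3: √((-3.5000)²+(-2.5000)²)=4.3012, C_3=4.3011: taut

1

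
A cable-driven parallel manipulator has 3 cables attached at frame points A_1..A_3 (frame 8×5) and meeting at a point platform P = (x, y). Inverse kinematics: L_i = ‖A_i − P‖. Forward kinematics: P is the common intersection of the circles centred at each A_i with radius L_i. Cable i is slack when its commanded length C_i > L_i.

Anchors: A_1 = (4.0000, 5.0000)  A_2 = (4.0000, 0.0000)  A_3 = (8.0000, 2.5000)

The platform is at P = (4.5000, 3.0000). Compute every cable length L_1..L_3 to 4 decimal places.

L_1: Δ = A_1−P = (-0.5000, 2.0000) → ‖Δ‖ = √4.2500 = 2.0616
L_2: Δ = A_2−P = (-0.5000, -3.0000) → ‖Δ‖ = √9.2500 = 3.0414
L_3: Δ = A_3−P = (3.5000, -0.5000) → ‖Δ‖ = √12.5000 = 3.5355

(2.0616, 3.0414, 3.5355)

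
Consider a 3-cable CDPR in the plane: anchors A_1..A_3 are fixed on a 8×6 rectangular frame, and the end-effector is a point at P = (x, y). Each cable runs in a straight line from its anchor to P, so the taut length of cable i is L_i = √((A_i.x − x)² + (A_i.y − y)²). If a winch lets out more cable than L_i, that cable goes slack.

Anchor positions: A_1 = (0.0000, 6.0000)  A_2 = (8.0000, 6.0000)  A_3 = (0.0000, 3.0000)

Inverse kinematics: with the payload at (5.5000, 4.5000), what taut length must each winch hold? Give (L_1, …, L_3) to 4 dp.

(5.7009, 2.9155, 5.7009)

cable 1: Δx=-5.5000, Δy=1.5000; L_1 = √(Δx²+Δy²) = 5.7009
cable 2: Δx=2.5000, Δy=1.5000; L_2 = √(Δx²+Δy²) = 2.9155
cable 3: Δx=-5.5000, Δy=-1.5000; L_3 = √(Δx²+Δy²) = 5.7009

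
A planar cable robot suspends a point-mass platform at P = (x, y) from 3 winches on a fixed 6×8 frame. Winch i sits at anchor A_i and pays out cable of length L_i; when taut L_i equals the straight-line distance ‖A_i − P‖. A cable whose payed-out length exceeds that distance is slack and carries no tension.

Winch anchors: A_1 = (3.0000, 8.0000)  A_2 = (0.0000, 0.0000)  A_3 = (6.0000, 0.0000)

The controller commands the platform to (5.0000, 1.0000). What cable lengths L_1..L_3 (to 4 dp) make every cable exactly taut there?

L_1 = √((3.0000−5.0000)² + (8.0000−1.0000)²) = 7.2801
L_2 = √((0.0000−5.0000)² + (0.0000−1.0000)²) = 5.0990
L_3 = √((6.0000−5.0000)² + (0.0000−1.0000)²) = 1.4142

(7.2801, 5.0990, 1.4142)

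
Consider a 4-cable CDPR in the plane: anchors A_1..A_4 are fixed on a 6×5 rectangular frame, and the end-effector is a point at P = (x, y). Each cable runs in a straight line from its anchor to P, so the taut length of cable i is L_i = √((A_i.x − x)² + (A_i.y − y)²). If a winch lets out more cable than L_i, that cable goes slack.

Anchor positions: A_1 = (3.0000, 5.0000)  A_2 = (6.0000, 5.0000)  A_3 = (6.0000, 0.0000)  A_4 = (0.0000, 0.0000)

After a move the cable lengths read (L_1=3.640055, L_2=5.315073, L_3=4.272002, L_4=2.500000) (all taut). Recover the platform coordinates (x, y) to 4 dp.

(2.0000, 1.5000)

circle eqns → linear via eq_j − eq_1; set c_j = A_j·A_j − L_j²
c_1 = 9.0000+25.0000−13.2500 = 20.7500
-6.0000·x + 0.0000·y = c_1−c_2 = -12.0000
-6.0000·x + 10.0000·y = c_1−c_3 = 3.0000
6.0000·x + 10.0000·y = c_1−c_4 = 27.0000
solve first two rows → x=2.0000, y=1.5000
check cable 4: ‖A_4−P‖² = 6.2500 ≈ L_4² = 6.2500 ✓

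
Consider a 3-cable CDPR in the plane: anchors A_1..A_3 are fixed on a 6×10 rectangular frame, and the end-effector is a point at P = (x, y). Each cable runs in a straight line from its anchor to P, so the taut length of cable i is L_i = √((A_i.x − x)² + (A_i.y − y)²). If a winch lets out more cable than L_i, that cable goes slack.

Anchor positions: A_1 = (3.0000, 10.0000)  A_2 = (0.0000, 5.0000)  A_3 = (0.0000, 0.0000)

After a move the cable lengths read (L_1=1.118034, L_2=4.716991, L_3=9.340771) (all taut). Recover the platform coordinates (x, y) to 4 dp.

circle eqns → linear via eq_j − eq_1; set k_j = A_j·A_j − L_j²
k_1 = 9.0000+100.0000−1.2500 = 107.7500
6.0000·x + 10.0000·y = k_1−k_2 = 105.0000
6.0000·x + 20.0000·y = k_1−k_3 = 195.0000
solve first two rows → x=2.5000, y=9.0000

(2.5000, 9.0000)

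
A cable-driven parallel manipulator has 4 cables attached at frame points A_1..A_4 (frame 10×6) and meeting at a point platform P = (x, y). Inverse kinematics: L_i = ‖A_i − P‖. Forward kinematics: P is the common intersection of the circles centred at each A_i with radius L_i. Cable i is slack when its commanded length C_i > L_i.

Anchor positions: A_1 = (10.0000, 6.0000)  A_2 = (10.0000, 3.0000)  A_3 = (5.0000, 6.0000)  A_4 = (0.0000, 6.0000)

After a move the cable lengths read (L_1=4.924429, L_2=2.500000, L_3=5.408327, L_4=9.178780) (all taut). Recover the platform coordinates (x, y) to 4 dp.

(8.0000, 1.5000)

expand ‖A_i−P‖²=L_i² and subtract eq 1 (k_i ≔ ‖A_i‖²−L_i²)
k_1 = 100.0000+36.0000−24.2500 = 111.7500
eq1−eq2 → [0.0000  6.0000]·P = 9.0000
eq1−eq3 → [10.0000  0.0000]·P = 80.0000
eq1−eq4 → [20.0000  0.0000]·P = 160.0000
2×2 solve → P = (8.0000, 1.5000)
check cable 4: ‖A_4−P‖² = 84.2500 ≈ L_4² = 84.2500 ✓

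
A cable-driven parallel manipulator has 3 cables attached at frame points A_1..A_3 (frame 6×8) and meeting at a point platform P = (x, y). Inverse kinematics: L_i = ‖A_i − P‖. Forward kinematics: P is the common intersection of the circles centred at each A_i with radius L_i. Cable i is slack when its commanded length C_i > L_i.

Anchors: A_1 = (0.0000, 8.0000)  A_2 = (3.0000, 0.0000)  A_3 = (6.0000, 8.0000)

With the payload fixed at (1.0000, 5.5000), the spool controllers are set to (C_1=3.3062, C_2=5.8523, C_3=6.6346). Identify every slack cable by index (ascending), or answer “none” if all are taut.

1, 3

cable 1: √((-1.0000)²+(2.5000)²)=2.6926, C_1=3.3062: slack
cable 2: √((2.0000)²+(-5.5000)²)=5.8523, C_2=5.8523: taut
cable 3: √((5.0000)²+(2.5000)²)=5.5902, C_3=6.6346: slack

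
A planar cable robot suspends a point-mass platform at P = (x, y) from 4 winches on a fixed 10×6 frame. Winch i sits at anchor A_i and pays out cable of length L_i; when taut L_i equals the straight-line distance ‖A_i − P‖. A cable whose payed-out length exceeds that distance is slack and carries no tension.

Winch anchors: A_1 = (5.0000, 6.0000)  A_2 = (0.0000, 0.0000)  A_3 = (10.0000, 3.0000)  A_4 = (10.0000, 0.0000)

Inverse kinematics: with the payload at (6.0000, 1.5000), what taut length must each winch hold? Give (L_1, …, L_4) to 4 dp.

(4.6098, 6.1847, 4.2720, 4.2720)

L_1: Δ = A_1−P = (-1.0000, 4.5000) → ‖Δ‖ = √21.2500 = 4.6098
L_2: Δ = A_2−P = (-6.0000, -1.5000) → ‖Δ‖ = √38.2500 = 6.1847
L_3: Δ = A_3−P = (4.0000, 1.5000) → ‖Δ‖ = √18.2500 = 4.2720
L_4: Δ = A_4−P = (4.0000, -1.5000) → ‖Δ‖ = √18.2500 = 4.2720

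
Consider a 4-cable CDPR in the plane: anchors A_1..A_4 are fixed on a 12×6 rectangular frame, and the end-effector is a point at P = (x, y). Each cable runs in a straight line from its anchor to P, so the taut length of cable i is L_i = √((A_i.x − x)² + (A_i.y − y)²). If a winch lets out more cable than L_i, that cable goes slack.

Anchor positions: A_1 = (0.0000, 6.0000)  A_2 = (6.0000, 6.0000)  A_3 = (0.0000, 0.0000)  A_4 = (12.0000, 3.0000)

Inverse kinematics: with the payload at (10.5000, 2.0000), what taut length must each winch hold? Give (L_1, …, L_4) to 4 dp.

cable 1: Δx=-10.5000, Δy=4.0000; L_1 = √(Δx²+Δy²) = 11.2361
cable 2: Δx=-4.5000, Δy=4.0000; L_2 = √(Δx²+Δy²) = 6.0208
cable 3: Δx=-10.5000, Δy=-2.0000; L_3 = √(Δx²+Δy²) = 10.6888
cable 4: Δx=1.5000, Δy=1.0000; L_4 = √(Δx²+Δy²) = 1.8028

(11.2361, 6.0208, 10.6888, 1.8028)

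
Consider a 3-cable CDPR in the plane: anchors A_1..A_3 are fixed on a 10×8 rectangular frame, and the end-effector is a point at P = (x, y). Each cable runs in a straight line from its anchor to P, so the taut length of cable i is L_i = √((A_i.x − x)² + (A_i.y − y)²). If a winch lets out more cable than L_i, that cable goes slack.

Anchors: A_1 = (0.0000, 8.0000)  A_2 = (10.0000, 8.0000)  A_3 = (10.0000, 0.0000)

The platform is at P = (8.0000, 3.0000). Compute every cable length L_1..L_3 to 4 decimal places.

cable 1: Δx=-8.0000, Δy=5.0000; L_1 = √(Δx²+Δy²) = 9.4340
cable 2: Δx=2.0000, Δy=5.0000; L_2 = √(Δx²+Δy²) = 5.3852
cable 3: Δx=2.0000, Δy=-3.0000; L_3 = √(Δx²+Δy²) = 3.6056

(9.4340, 5.3852, 3.6056)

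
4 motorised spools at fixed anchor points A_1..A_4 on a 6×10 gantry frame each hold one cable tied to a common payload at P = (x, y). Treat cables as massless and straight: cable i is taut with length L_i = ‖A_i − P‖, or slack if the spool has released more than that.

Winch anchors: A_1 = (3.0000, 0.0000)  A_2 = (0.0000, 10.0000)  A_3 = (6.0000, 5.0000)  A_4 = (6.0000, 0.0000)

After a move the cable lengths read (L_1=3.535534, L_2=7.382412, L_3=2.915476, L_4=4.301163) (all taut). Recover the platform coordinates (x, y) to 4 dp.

(3.5000, 3.5000)

each cable: (A_i−P)·(A_i−P) = L_i²; let k_i = ‖A_i‖²−L_i²
k_1 = 9.0000+0.0000−12.5000 = -3.5000
row 1: 6.0000x − 20.0000y = -49.0000  (k_2=45.5000)
row 2: -6.0000x − 10.0000y = -56.0000  (k_3=52.5000)
row 3: -6.0000x + 0.0000y = -21.0000  (k_4=17.5000)
Cramer on rows 1–2 → x = 3.5000, y = 3.5000
check cable 4: ‖A_4−P‖² = 18.5000 ≈ L_4² = 18.5000 ✓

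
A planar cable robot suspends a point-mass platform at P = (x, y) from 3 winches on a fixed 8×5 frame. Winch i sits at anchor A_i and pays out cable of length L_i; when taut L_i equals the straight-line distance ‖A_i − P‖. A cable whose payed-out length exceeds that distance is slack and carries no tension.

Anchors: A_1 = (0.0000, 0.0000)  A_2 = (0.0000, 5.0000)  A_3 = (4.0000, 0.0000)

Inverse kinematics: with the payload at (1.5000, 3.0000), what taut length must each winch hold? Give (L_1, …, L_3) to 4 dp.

(3.3541, 2.5000, 3.9051)

cable 1: Δx=-1.5000, Δy=-3.0000; L_1 = √(Δx²+Δy²) = 3.3541
cable 2: Δx=-1.5000, Δy=2.0000; L_2 = √(Δx²+Δy²) = 2.5000
cable 3: Δx=2.5000, Δy=-3.0000; L_3 = √(Δx²+Δy²) = 3.9051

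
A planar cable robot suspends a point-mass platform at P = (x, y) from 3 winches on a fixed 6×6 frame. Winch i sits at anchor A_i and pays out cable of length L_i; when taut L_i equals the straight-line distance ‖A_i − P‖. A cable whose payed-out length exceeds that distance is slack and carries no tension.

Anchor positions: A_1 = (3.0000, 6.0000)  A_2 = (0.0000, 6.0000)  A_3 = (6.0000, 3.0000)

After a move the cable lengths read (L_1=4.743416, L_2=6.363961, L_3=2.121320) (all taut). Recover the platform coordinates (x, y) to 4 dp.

(4.5000, 1.5000)

circle eqns → linear via eq_j − eq_1; set q_j = A_j·A_j − L_j²
q_1 = 9.0000+36.0000−22.5000 = 22.5000
6.0000·x + 0.0000·y = q_1−q_2 = 27.0000
-6.0000·x + 6.0000·y = q_1−q_3 = -18.0000
solve first two rows → x=4.5000, y=1.5000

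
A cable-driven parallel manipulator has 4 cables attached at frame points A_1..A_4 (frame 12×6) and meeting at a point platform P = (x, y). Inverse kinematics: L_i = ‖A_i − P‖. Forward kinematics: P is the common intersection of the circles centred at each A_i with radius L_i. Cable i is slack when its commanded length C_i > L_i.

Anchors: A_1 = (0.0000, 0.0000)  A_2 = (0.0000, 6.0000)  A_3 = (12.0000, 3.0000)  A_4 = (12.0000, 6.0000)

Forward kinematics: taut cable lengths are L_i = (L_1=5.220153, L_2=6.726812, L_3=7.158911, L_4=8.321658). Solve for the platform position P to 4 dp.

each cable: (A_i−P)·(A_i−P) = L_i²; let k_i = ‖A_i‖²−L_i²
k_1 = 0.0000+0.0000−27.2500 = -27.2500
row 1: 0.0000x − 12.0000y = -18.0000  (k_2=-9.2500)
row 2: -24.0000x − 6.0000y = -129.0000  (k_3=101.7500)
row 3: -24.0000x − 12.0000y = -138.0000  (k_4=110.7500)
Cramer on rows 1–2 → x = 5.0000, y = 1.5000
check cable 4: ‖A_4−P‖² = 69.2500 ≈ L_4² = 69.2500 ✓

(5.0000, 1.5000)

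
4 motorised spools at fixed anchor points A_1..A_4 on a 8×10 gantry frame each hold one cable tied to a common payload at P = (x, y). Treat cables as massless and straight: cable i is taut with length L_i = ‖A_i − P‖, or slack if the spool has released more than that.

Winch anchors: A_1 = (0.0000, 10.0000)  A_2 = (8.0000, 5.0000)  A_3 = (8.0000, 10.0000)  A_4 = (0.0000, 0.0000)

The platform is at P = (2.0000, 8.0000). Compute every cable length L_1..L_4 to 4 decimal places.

L_1: Δ = A_1−P = (-2.0000, 2.0000) → ‖Δ‖ = √8.0000 = 2.8284
L_2: Δ = A_2−P = (6.0000, -3.0000) → ‖Δ‖ = √45.0000 = 6.7082
L_3: Δ = A_3−P = (6.0000, 2.0000) → ‖Δ‖ = √40.0000 = 6.3246
L_4: Δ = A_4−P = (-2.0000, -8.0000) → ‖Δ‖ = √68.0000 = 8.2462

(2.8284, 6.7082, 6.3246, 8.2462)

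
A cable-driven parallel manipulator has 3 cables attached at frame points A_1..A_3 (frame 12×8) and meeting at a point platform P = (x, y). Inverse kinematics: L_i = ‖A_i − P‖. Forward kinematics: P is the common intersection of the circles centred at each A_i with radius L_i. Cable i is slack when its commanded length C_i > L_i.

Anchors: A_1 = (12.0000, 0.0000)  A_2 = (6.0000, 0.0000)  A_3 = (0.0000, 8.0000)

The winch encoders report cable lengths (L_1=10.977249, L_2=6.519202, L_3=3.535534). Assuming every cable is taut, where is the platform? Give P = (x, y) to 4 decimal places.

(2.5000, 5.5000)

circle eqns → linear via eq_j − eq_1; set q_j = A_j·A_j − L_j²
q_1 = 144.0000+0.0000−120.5000 = 23.5000
12.0000·x + 0.0000·y = q_1−q_2 = 30.0000
24.0000·x − 16.0000·y = q_1−q_3 = -28.0000
solve first two rows → x=2.5000, y=5.5000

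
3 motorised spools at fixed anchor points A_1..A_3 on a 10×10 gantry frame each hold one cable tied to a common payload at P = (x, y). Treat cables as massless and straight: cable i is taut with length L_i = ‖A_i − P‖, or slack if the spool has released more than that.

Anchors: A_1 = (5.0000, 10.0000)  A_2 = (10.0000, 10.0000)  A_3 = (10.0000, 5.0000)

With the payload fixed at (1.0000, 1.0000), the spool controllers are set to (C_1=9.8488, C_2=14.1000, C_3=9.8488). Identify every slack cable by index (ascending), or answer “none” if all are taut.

cable 1: L_1 = ‖A_1−P‖ = 9.8489;  C_1 = 9.8488 → taut
cable 2: L_2 = ‖A_2−P‖ = 12.7279;  C_2 = 14.1000 → slack
cable 3: L_3 = ‖A_3−P‖ = 9.8489;  C_3 = 9.8488 → taut

2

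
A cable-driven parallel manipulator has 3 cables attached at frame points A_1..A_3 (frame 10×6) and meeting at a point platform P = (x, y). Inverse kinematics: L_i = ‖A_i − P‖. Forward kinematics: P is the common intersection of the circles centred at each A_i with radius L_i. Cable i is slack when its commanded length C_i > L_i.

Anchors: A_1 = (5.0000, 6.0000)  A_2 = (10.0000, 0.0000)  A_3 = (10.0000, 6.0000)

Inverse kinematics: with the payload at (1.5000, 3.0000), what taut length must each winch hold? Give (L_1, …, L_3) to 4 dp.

(4.6098, 9.0139, 9.0139)

L_1 = √((5.0000−1.5000)² + (6.0000−3.0000)²) = 4.6098
L_2 = √((10.0000−1.5000)² + (0.0000−3.0000)²) = 9.0139
L_3 = √((10.0000−1.5000)² + (6.0000−3.0000)²) = 9.0139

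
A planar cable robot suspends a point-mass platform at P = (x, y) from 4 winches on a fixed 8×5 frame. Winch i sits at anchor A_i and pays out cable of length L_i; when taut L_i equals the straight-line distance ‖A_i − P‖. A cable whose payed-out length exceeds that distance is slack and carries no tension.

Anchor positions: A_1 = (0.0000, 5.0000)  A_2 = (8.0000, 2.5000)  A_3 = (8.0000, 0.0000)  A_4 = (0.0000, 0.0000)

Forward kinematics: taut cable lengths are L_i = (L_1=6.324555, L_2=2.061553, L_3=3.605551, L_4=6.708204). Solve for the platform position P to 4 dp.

(6.0000, 3.0000)

each cable: (A_i−P)·(A_i−P) = L_i²; let k_i = ‖A_i‖²−L_i²
k_1 = 0.0000+25.0000−40.0000 = -15.0000
row 1: -16.0000x + 5.0000y = -81.0000  (k_2=66.0000)
row 2: -16.0000x + 10.0000y = -66.0000  (k_3=51.0000)
row 3: 0.0000x + 10.0000y = 30.0000  (k_4=-45.0000)
Cramer on rows 1–2 → x = 6.0000, y = 3.0000
check cable 4: ‖A_4−P‖² = 45.0000 ≈ L_4² = 45.0000 ✓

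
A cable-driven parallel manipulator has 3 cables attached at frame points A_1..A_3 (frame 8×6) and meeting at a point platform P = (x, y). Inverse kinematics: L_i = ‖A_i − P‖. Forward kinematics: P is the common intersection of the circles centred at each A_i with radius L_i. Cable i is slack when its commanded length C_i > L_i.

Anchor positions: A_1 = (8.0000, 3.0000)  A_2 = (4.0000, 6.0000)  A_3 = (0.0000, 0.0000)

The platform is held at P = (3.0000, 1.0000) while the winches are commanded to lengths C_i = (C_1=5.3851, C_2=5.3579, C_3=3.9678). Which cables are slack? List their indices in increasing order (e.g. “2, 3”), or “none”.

cable 1: L_1 = ‖A_1−P‖ = 5.3852;  C_1 = 5.3851 → taut
cable 2: L_2 = ‖A_2−P‖ = 5.0990;  C_2 = 5.3579 → slack
cable 3: L_3 = ‖A_3−P‖ = 3.1623;  C_3 = 3.9678 → slack

2, 3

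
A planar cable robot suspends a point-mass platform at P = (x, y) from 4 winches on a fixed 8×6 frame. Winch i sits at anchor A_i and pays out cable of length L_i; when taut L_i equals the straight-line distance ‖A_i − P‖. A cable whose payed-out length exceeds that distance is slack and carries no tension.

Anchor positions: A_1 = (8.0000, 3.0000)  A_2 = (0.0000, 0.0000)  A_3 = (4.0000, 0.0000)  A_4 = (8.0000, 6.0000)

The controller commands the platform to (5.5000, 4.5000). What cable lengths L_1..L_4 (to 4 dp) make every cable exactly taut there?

L_1 = √((8.0000−5.5000)² + (3.0000−4.5000)²) = 2.9155
L_2 = √((0.0000−5.5000)² + (0.0000−4.5000)²) = 7.1063
L_3 = √((4.0000−5.5000)² + (0.0000−4.5000)²) = 4.7434
L_4 = √((8.0000−5.5000)² + (6.0000−4.5000)²) = 2.9155

(2.9155, 7.1063, 4.7434, 2.9155)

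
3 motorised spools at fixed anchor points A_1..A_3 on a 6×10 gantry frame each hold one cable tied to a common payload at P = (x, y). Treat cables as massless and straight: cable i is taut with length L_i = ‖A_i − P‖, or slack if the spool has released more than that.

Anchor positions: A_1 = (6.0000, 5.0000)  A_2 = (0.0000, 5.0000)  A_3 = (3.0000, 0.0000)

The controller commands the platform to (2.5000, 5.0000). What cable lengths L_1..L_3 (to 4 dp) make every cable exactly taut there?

(3.5000, 2.5000, 5.0249)

L_1: Δ = A_1−P = (3.5000, 0.0000) → ‖Δ‖ = √12.2500 = 3.5000
L_2: Δ = A_2−P = (-2.5000, 0.0000) → ‖Δ‖ = √6.2500 = 2.5000
L_3: Δ = A_3−P = (0.5000, -5.0000) → ‖Δ‖ = √25.2500 = 5.0249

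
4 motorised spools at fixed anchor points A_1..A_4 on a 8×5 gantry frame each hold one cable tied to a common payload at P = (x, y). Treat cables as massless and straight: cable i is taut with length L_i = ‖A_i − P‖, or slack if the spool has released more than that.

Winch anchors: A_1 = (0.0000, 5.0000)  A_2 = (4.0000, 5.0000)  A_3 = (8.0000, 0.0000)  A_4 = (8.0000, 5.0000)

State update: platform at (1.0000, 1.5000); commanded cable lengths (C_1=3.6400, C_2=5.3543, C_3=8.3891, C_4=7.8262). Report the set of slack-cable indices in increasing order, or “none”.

2, 3

cable 1: √((-1.0000)²+(3.5000)²)=3.6401, C_1=3.6400: taut
cable 2: √((3.0000)²+(3.5000)²)=4.6098, C_2=5.3543: slack
cable 3: √((7.0000)²+(-1.5000)²)=7.1589, C_3=8.3891: slack
cable 4: √((7.0000)²+(3.5000)²)=7.8262, C_4=7.8262: taut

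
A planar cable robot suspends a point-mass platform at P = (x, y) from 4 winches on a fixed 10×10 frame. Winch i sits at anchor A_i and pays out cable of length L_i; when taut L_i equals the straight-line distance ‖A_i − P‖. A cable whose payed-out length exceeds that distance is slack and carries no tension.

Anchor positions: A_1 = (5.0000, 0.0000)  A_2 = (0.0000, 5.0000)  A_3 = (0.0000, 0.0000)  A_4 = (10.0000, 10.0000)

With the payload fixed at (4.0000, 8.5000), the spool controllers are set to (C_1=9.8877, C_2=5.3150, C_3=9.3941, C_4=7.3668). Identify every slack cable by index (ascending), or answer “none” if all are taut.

cable 1: √((1.0000)²+(-8.5000)²)=8.5586, C_1=9.8877: slack
cable 2: √((-4.0000)²+(-3.5000)²)=5.3151, C_2=5.3150: taut
cable 3: √((-4.0000)²+(-8.5000)²)=9.3941, C_3=9.3941: taut
cable 4: √((6.0000)²+(1.5000)²)=6.1847, C_4=7.3668: slack

1, 4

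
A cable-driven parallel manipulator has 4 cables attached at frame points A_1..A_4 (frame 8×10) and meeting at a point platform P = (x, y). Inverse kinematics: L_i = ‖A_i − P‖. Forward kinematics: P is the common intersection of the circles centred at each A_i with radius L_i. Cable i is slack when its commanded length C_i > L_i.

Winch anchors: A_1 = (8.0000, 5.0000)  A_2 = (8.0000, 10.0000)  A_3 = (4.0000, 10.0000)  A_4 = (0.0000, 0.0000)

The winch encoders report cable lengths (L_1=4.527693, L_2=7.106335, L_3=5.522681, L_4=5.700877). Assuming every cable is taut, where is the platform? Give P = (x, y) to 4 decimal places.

(3.5000, 4.5000)

circle eqns → linear via eq_j − eq_1; set k_j = A_j·A_j − L_j²
k_1 = 64.0000+25.0000−20.5000 = 68.5000
0.0000·x − 10.0000·y = k_1−k_2 = -45.0000
8.0000·x − 10.0000·y = k_1−k_3 = -17.0000
16.0000·x + 10.0000·y = k_1−k_4 = 101.0000
solve first two rows → x=3.5000, y=4.5000
check cable 4: ‖A_4−P‖² = 32.5000 ≈ L_4² = 32.5000 ✓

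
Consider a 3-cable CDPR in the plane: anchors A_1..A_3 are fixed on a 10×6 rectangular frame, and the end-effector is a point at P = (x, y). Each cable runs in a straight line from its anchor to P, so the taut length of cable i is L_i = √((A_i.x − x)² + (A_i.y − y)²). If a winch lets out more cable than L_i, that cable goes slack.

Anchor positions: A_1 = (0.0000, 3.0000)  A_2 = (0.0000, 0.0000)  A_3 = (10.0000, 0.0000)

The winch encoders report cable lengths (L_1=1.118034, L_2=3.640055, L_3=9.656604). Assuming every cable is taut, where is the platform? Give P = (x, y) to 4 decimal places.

circle eqns → linear via eq_j − eq_1; set c_j = A_j·A_j − L_j²
c_1 = 0.0000+9.0000−1.2500 = 7.7500
0.0000·x + 6.0000·y = c_1−c_2 = 21.0000
-20.0000·x + 6.0000·y = c_1−c_3 = 1.0000
solve first two rows → x=1.0000, y=3.5000

(1.0000, 3.5000)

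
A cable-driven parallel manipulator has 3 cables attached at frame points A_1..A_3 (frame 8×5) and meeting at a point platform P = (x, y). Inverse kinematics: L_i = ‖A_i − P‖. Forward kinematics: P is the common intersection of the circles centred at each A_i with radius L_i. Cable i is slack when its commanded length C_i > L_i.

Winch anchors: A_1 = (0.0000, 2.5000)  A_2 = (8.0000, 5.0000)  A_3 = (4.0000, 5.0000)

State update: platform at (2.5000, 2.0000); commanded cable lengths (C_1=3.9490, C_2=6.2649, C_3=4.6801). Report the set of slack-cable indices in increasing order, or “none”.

cable 1: L_1 = ‖A_1−P‖ = 2.5495;  C_1 = 3.9490 → slack
cable 2: L_2 = ‖A_2−P‖ = 6.2650;  C_2 = 6.2649 → taut
cable 3: L_3 = ‖A_3−P‖ = 3.3541;  C_3 = 4.6801 → slack

1, 3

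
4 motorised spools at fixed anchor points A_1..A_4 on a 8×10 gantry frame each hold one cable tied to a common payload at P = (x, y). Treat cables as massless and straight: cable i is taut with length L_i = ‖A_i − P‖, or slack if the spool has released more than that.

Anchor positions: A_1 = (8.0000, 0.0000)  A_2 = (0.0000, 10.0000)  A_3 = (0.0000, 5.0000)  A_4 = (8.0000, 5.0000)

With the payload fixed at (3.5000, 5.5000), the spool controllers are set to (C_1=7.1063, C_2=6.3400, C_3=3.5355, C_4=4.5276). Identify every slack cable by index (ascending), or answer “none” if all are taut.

cable 1: L_1 = ‖A_1−P‖ = 7.1063;  C_1 = 7.1063 → taut
cable 2: L_2 = ‖A_2−P‖ = 5.7009;  C_2 = 6.3400 → slack
cable 3: L_3 = ‖A_3−P‖ = 3.5355;  C_3 = 3.5355 → taut
cable 4: L_4 = ‖A_4−P‖ = 4.5277;  C_4 = 4.5276 → taut

2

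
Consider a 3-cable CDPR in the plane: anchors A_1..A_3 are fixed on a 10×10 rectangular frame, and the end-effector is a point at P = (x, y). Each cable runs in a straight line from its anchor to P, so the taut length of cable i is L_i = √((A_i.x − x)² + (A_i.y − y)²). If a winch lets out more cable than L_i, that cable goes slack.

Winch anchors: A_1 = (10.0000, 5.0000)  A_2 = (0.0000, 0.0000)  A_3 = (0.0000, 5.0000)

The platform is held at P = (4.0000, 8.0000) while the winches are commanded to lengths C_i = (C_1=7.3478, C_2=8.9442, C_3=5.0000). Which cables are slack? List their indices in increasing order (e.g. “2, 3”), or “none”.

1

cable 1: √((6.0000)²+(-3.0000)²)=6.7082, C_1=7.3478: slack
cable 2: √((-4.0000)²+(-8.0000)²)=8.9443, C_2=8.9442: taut
cable 3: √((-4.0000)²+(-3.0000)²)=5.0000, C_3=5.0000: taut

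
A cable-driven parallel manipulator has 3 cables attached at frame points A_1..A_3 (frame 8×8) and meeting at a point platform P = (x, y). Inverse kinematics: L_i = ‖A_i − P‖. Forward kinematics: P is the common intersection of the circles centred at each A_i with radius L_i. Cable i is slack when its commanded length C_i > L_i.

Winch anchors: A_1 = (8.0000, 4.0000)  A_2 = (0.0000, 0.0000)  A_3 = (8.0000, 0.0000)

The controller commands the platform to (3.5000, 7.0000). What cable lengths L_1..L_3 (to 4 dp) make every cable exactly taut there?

L_1 = √((8.0000−3.5000)² + (4.0000−7.0000)²) = 5.4083
L_2 = √((0.0000−3.5000)² + (0.0000−7.0000)²) = 7.8262
L_3 = √((8.0000−3.5000)² + (0.0000−7.0000)²) = 8.3217

(5.4083, 7.8262, 8.3217)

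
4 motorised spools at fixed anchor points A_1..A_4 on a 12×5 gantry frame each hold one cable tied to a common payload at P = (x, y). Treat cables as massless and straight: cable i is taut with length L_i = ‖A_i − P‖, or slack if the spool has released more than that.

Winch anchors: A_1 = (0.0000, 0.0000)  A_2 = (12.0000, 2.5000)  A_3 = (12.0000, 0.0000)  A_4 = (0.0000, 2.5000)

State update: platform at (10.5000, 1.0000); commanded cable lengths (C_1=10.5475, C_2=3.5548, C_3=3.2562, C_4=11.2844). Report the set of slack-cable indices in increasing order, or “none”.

2, 3, 4

i=1: geometric 10.5475 vs commanded 10.5475 ⇒ taut
i=2: geometric 2.1213 vs commanded 3.5548 ⇒ slack
i=3: geometric 1.8028 vs commanded 3.2562 ⇒ slack
i=4: geometric 10.6066 vs commanded 11.2844 ⇒ slack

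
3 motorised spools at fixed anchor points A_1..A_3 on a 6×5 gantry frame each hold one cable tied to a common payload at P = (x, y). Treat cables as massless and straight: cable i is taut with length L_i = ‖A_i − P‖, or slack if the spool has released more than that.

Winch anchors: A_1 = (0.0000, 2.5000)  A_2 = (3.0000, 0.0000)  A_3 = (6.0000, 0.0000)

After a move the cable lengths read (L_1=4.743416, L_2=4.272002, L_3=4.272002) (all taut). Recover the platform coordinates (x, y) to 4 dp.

(4.5000, 4.0000)

circle eqns → linear via eq_j − eq_1; set k_j = A_j·A_j − L_j²
k_1 = 0.0000+6.2500−22.5000 = -16.2500
-6.0000·x + 5.0000·y = k_1−k_2 = -7.0000
-12.0000·x + 5.0000·y = k_1−k_3 = -34.0000
solve first two rows → x=4.5000, y=4.0000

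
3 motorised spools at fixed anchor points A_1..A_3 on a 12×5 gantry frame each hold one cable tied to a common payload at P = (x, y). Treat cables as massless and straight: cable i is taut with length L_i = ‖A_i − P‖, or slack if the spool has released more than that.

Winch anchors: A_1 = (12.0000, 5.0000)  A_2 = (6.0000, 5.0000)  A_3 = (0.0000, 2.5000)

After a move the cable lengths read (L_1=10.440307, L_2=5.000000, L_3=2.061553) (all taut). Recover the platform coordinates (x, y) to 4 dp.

(2.0000, 2.0000)

expand ‖A_i−P‖²=L_i² and subtract eq 1 (c_i ≔ ‖A_i‖²−L_i²)
c_1 = 144.0000+25.0000−109.0000 = 60.0000
eq1−eq2 → [12.0000  0.0000]·P = 24.0000
eq1−eq3 → [24.0000  5.0000]·P = 58.0000
2×2 solve → P = (2.0000, 2.0000)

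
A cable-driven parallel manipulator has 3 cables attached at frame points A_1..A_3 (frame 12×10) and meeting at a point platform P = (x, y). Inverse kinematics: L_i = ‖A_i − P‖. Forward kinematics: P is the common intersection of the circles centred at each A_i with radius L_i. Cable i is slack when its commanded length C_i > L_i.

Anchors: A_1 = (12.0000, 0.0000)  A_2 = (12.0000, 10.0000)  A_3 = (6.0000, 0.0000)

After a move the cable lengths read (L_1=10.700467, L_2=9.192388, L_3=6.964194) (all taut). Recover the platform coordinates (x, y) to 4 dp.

each cable: (A_i−P)·(A_i−P) = L_i²; let q_i = ‖A_i‖²−L_i²
q_1 = 144.0000+0.0000−114.5000 = 29.5000
row 1: 0.0000x − 20.0000y = -130.0000  (q_2=159.5000)
row 2: 12.0000x + 0.0000y = 42.0000  (q_3=-12.5000)
Cramer on rows 1–2 → x = 3.5000, y = 6.5000

(3.5000, 6.5000)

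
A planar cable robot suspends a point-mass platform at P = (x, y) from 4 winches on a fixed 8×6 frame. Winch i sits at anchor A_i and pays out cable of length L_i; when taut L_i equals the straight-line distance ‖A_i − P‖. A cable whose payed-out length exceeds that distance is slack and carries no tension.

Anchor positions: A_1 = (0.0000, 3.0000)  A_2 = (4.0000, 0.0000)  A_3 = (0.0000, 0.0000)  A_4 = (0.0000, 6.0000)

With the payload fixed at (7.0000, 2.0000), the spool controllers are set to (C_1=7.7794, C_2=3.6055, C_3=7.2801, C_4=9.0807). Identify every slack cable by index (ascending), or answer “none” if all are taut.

i=1: geometric 7.0711 vs commanded 7.7794 ⇒ slack
i=2: geometric 3.6056 vs commanded 3.6055 ⇒ taut
i=3: geometric 7.2801 vs commanded 7.2801 ⇒ taut
i=4: geometric 8.0623 vs commanded 9.0807 ⇒ slack

1, 4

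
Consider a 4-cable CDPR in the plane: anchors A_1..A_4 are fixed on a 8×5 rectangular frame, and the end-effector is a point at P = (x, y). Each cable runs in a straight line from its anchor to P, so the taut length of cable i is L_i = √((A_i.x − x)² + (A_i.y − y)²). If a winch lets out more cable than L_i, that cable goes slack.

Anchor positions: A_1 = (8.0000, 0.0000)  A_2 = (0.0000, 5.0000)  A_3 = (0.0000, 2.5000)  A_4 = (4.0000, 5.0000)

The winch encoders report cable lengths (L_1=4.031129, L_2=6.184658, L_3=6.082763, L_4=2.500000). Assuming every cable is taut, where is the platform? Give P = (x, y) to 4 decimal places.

circle eqns → linear via eq_j − eq_1; set k_j = A_j·A_j − L_j²
k_1 = 64.0000+0.0000−16.2500 = 47.7500
16.0000·x − 10.0000·y = k_1−k_2 = 61.0000
16.0000·x − 5.0000·y = k_1−k_3 = 78.5000
8.0000·x − 10.0000·y = k_1−k_4 = 13.0000
solve first two rows → x=6.0000, y=3.5000
check cable 4: ‖A_4−P‖² = 6.2500 ≈ L_4² = 6.2500 ✓

(6.0000, 3.5000)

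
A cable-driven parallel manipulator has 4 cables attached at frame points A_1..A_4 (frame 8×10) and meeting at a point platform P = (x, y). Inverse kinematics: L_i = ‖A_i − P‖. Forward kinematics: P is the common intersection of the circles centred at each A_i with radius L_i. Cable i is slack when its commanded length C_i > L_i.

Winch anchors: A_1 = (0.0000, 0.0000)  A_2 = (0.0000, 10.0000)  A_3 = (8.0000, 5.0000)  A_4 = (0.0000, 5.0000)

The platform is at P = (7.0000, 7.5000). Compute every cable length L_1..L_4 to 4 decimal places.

cable 1: Δx=-7.0000, Δy=-7.5000; L_1 = √(Δx²+Δy²) = 10.2591
cable 2: Δx=-7.0000, Δy=2.5000; L_2 = √(Δx²+Δy²) = 7.4330
cable 3: Δx=1.0000, Δy=-2.5000; L_3 = √(Δx²+Δy²) = 2.6926
cable 4: Δx=-7.0000, Δy=-2.5000; L_4 = √(Δx²+Δy²) = 7.4330

(10.2591, 7.4330, 2.6926, 7.4330)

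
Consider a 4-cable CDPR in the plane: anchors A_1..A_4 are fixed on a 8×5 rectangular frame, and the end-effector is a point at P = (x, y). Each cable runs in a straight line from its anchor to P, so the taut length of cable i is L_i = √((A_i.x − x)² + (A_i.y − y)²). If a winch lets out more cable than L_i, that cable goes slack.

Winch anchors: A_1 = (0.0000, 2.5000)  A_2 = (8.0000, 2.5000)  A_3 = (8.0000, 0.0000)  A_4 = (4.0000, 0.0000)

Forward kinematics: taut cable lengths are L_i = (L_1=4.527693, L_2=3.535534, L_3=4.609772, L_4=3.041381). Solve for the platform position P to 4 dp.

(4.5000, 3.0000)

expand ‖A_i−P‖²=L_i² and subtract eq 1 (c_i ≔ ‖A_i‖²−L_i²)
c_1 = 0.0000+6.2500−20.5000 = -14.2500
eq1−eq2 → [-16.0000  0.0000]·P = -72.0000
eq1−eq3 → [-16.0000  5.0000]·P = -57.0000
eq1−eq4 → [-8.0000  5.0000]·P = -21.0000
2×2 solve → P = (4.5000, 3.0000)
check cable 4: ‖A_4−P‖² = 9.2500 ≈ L_4² = 9.2500 ✓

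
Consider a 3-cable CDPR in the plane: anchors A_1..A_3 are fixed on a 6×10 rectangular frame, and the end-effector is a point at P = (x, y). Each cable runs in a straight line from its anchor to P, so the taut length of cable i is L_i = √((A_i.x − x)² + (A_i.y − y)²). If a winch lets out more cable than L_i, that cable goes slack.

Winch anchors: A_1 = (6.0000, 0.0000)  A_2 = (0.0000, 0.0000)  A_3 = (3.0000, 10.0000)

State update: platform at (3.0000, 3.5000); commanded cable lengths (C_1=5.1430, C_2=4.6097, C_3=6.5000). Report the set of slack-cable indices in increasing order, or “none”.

i=1: geometric 4.6098 vs commanded 5.1430 ⇒ slack
i=2: geometric 4.6098 vs commanded 4.6097 ⇒ taut
i=3: geometric 6.5000 vs commanded 6.5000 ⇒ taut

1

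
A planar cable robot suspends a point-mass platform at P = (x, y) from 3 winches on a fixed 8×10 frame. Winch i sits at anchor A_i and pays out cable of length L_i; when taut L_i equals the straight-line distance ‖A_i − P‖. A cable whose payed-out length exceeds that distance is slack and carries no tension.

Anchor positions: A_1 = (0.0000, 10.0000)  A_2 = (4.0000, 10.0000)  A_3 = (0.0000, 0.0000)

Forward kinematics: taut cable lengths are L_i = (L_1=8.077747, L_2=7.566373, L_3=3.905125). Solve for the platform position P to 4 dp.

(3.0000, 2.5000)

circle eqns → linear via eq_j − eq_1; set q_j = A_j·A_j − L_j²
q_1 = 0.0000+100.0000−65.2500 = 34.7500
-8.0000·x + 0.0000·y = q_1−q_2 = -24.0000
0.0000·x + 20.0000·y = q_1−q_3 = 50.0000
solve first two rows → x=3.0000, y=2.5000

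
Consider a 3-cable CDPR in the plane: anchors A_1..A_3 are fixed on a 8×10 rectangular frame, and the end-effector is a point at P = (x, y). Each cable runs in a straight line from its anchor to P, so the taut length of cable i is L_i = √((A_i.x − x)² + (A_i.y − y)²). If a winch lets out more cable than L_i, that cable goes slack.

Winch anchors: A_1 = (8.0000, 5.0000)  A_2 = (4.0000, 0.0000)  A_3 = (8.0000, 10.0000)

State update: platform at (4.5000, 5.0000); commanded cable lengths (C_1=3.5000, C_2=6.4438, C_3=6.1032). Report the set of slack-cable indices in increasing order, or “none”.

cable 1: √((3.5000)²+(0.0000)²)=3.5000, C_1=3.5000: taut
cable 2: √((-0.5000)²+(-5.0000)²)=5.0249, C_2=6.4438: slack
cable 3: √((3.5000)²+(5.0000)²)=6.1033, C_3=6.1032: taut

2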